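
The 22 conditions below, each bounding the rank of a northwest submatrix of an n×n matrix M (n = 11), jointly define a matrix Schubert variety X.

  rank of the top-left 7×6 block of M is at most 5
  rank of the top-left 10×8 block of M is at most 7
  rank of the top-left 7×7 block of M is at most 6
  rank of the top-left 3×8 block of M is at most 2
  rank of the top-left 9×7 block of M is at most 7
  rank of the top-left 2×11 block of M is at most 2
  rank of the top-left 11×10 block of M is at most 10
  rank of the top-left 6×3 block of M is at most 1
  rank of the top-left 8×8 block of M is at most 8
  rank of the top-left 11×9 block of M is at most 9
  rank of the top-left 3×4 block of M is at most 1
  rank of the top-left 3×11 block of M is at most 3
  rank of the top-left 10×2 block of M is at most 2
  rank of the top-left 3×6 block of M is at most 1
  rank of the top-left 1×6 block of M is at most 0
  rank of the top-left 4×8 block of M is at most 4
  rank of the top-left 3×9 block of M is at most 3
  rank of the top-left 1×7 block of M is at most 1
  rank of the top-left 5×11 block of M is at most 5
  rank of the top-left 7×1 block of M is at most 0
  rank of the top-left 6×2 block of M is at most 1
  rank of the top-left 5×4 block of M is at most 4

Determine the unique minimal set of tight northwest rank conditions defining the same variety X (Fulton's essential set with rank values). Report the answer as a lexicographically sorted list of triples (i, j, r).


Propagating the 22 rank bounds to every northwest block:

  i=1: 0 | 0 | 0 | 0 | 0 | 0 | 1 | 1 | 1 | 1 | 1
  i=2: 0 | 1 | 1 | 1 | 1 | 1 | 2 | 2 | 2 | 2 | 2
  i=3: 0 | 1 | 1 | 1 | 1 | 1 | 2 | 2 | 3 | 3 | 3
  i=4: 0 | 1 | 1 | 2 | 2 | 2 | 3 | 3 | 4 | 4 | 4
  i=5: 0 | 1 | 1 | 2 | 3 | 3 | 4 | 4 | 5 | 5 | 5
  i=6: 0 | 1 | 1 | 2 | 3 | 4 | 5 | 5 | 6 | 6 | 6
  i=7: 0 | 1 | 2 | 3 | 4 | 5 | 6 | 6 | 7 | 7 | 7
  i=8: 1 | 2 | 3 | 4 | 5 | 6 | 7 | 7 | 8 | 8 | 8
  i=9: 1 | 2 | 3 | 4 | 5 | 6 | 7 | 7 | 8 | 9 | 9
  i=10: 1 | 2 | 3 | 4 | 5 | 6 | 7 | 7 | 8 | 9 | 10
  i=11: 1 | 2 | 3 | 4 | 5 | 6 | 7 | 8 | 9 | 10 | 11

second differences of R give the permutation w = (7, 2, 9, 4, 5, 6, 3, 1, 10, 11, 8).

|D(w)|=22, |Ess(w)|=6:

[(1, 6, 0), (3, 6, 1), (3, 8, 2), (6, 3, 1), (7, 1, 0), (10, 8, 7)]


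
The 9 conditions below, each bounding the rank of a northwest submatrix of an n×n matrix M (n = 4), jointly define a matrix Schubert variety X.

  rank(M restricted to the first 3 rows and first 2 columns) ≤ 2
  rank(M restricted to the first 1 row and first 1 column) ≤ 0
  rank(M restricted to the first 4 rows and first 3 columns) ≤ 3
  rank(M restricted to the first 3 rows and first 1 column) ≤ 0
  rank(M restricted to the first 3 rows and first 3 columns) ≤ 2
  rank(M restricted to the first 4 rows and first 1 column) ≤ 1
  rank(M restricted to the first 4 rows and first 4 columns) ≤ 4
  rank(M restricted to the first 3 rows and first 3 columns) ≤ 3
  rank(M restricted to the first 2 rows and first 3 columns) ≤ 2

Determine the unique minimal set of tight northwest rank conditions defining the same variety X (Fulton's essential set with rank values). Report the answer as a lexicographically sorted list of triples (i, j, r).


Recovering R(i,j) via the rank-extension bound from the 9 conditions:

  R[1]: 0 1 1 1
  R[2]: 0 1 2 2
  R[3]: 0 1 2 3
  R[4]: 1 2 3 4

reading off 1-entries of Δ²R: w = (2, 3, 4, 1).

Fulton essential set (1 of the 3 Rothe cells):

[(3, 1, 0)]


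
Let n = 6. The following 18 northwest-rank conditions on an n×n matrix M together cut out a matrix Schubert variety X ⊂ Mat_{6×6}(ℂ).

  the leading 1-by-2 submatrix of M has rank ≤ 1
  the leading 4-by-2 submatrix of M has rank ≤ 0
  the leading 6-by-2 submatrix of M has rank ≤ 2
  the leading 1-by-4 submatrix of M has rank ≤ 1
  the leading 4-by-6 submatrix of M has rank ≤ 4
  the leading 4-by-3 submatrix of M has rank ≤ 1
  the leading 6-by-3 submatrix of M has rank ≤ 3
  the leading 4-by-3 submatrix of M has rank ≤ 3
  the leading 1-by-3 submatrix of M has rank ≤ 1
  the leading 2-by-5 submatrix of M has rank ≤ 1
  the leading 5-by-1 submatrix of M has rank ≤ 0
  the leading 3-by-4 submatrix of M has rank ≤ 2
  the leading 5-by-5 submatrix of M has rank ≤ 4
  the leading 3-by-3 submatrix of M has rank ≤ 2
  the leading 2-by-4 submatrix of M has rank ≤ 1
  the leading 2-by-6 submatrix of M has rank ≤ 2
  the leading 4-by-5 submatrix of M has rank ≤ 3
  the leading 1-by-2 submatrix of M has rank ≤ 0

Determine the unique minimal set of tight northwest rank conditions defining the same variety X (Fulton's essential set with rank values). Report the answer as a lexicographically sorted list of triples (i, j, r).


Rank table r_w(6×6) implied by the 18 constraints:

  i=1: 0 | 0 | 1 | 1 | 1 | 1
  i=2: 0 | 0 | 1 | 1 | 1 | 2
  i=3: 0 | 0 | 1 | 2 | 2 | 3
  i=4: 0 | 0 | 1 | 2 | 3 | 4
  i=5: 0 | 1 | 2 | 3 | 4 | 5
  i=6: 1 | 2 | 3 | 4 | 5 | 6

giving w = (3, 6, 4, 5, 2, 1) via Δ²R.

Rothe diagram D(w) (11 cells), 3 SE-corners (essential conditions):

[(2, 5, 1), (4, 2, 0), (5, 1, 0)]


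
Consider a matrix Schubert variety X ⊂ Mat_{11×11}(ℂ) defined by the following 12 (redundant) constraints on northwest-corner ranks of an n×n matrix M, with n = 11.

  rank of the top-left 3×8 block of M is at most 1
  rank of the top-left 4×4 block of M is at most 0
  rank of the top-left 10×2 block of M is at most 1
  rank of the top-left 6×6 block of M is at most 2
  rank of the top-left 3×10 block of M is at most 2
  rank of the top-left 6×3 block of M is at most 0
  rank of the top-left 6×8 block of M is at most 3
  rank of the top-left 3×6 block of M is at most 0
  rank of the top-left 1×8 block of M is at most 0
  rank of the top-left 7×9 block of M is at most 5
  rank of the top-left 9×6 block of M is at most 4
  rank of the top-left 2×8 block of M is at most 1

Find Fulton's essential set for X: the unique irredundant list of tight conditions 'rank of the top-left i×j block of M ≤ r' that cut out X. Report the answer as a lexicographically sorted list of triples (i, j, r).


The tightest implied rank at each (i,j), from the 12 conditions:

  i=1: 0  0  0  0  0  0  0  0  1  1  1
  i=2: 0  0  0  0  0  0  1  1  2  2  2
  i=3: 0  0  0  0  0  0  1  1  2  2  3
  i=4: 0  0  0  0  1  1  2  2  3  3  4
  i=5: 0  0  0  1  2  2  3  3  4  4  5
  i=6: 0  0  0  1  2  2  3  3  4  5  6
  i=7: 1  1  1  2  3  3  4  4  5  6  7
  i=8: 1  1  2  3  4  4  5  5  6  7  8
  i=9: 1  1  2  3  4  4  5  6  7  8  9
  i=10: 1  1  2  3  4  5  6  7  8  9  10
  i=11: 1  2  3  4  5  6  7  8  9  10  11

the unique w with this rank table is (9, 7, 11, 5, 4, 10, 1, 3, 8, 6, 2).

D(w) has 38 cells with 10 SE-corners; essential set:

[(1, 8, 0), (3, 6, 0), (3, 8, 1), (3, 10, 2), (4, 4, 0), (6, 3, 0), (6, 6, 2), (6, 8, 3), (9, 6, 4), (10, 2, 1)]


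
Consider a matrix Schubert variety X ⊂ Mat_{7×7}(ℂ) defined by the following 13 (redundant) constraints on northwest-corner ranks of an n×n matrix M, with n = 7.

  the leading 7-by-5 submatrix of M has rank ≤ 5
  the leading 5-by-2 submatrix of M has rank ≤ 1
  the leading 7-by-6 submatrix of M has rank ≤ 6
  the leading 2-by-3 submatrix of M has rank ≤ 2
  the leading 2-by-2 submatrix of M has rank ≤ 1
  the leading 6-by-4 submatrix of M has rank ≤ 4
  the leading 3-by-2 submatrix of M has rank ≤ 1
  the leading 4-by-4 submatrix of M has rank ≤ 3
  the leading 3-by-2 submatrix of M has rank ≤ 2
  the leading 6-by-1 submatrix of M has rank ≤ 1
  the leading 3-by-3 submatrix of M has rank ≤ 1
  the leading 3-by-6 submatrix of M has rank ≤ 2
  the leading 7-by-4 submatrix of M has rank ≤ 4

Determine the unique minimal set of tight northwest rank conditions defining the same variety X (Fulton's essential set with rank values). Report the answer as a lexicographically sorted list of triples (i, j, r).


The tightest implied rank at each (i,j), from the 13 conditions:

  1 1 1 1 1 1 1
  1 1 1 2 2 2 2
  1 1 1 2 2 2 3
  1 1 2 3 3 3 4
  1 1 2 3 4 4 5
  1 2 3 4 5 5 6
  1 2 3 4 5 6 7

the unique w with this rank table is (1, 4, 7, 3, 5, 2, 6).

ℓ(w)=8; the 3 essential cells (i,j,r):

[(3, 3, 1), (3, 6, 2), (5, 2, 1)]


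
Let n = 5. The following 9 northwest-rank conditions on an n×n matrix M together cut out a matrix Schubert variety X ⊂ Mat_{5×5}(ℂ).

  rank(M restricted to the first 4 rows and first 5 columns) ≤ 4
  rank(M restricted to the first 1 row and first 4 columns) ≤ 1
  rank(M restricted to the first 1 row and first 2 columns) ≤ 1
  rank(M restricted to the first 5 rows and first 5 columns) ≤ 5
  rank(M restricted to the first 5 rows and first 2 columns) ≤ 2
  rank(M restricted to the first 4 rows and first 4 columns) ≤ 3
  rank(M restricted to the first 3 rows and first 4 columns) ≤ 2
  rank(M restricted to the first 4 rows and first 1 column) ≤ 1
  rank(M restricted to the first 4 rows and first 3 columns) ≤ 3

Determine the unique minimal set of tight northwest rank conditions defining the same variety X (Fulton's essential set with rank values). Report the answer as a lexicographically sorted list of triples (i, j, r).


Propagating the 9 rank bounds to every northwest block:

  1  1  1  1  1
  1  2  2  2  2
  1  2  2  2  3
  1  2  3  3  4
  1  2  3  4  5

reading off 1-entries of Δ²R: w = (1, 2, 5, 3, 4).

1 SE-corner of the 2-cell Rothe diagram gives Ess(w):

[(3, 4, 2)]


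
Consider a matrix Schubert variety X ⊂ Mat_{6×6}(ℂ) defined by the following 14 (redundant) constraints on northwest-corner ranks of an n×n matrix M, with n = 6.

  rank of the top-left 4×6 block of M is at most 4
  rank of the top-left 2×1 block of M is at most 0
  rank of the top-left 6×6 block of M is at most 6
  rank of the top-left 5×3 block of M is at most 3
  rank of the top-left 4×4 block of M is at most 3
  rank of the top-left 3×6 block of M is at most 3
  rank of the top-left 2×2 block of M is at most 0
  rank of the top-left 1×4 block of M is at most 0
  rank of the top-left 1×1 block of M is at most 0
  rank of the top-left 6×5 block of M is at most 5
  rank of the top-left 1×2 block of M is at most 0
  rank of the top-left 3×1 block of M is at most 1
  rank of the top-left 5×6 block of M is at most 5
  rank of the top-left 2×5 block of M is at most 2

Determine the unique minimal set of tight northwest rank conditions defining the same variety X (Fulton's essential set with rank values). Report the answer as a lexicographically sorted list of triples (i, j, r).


Reconstructing r_w from the 14 given conditions:

  0  0  0  0  1  1
  0  0  1  1  2  2
  1  1  2  2  3  3
  1  2  3  3  4  4
  1  2  3  4  5  5
  1  2  3  4  5  6

reading off 1-entries of Δ²R: w = (5, 3, 1, 2, 4, 6).

Rothe diagram D(w) (6 cells), 2 SE-corners (essential conditions):

[(1, 4, 0), (2, 2, 0)]


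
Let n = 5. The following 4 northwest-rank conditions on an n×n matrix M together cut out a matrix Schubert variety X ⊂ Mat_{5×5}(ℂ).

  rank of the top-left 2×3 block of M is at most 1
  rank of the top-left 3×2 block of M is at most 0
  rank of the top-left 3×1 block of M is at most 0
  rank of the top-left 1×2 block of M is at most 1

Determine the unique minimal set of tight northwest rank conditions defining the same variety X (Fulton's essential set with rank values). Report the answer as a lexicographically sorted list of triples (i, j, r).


Propagating the 4 rank bounds to every northwest block:

  R[1]: 0 | 0 | 1 | 1 | 1
  R[2]: 0 | 0 | 1 | 2 | 2
  R[3]: 0 | 0 | 1 | 2 | 3
  R[4]: 1 | 1 | 2 | 3 | 4
  R[5]: 1 | 2 | 3 | 4 | 5

reading off 1-entries of Δ²R: w = (3, 4, 5, 1, 2).

ℓ(w)=6; the 1 essential cell (i,j,r):

[(3, 2, 0)]


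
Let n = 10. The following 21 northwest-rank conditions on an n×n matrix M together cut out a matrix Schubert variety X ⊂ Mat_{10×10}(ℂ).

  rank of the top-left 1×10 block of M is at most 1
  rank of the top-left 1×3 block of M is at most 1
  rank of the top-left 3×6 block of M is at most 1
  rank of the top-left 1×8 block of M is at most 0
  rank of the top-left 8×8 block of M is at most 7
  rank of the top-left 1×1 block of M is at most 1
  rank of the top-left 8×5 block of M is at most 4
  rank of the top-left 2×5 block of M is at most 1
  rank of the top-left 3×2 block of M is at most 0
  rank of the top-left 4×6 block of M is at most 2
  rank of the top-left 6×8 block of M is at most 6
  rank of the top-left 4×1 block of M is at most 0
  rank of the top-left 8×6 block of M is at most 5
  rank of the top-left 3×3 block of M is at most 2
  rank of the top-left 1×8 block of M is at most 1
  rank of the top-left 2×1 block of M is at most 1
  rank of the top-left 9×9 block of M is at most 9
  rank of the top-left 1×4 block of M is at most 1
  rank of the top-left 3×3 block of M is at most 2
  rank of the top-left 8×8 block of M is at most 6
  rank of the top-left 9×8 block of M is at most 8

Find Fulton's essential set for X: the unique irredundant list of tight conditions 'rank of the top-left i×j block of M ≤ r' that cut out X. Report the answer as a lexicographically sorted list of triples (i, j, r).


Reconstructing r_w from the 21 given conditions:

  row 1: 0 | 0 | 0 | 0 | 0 | 0 | 0 | 0 | 1 | 1
  row 2: 0 | 0 | 1 | 1 | 1 | 1 | 1 | 1 | 2 | 2
  row 3: 0 | 0 | 1 | 1 | 1 | 1 | 2 | 2 | 3 | 3
  row 4: 0 | 1 | 2 | 2 | 2 | 2 | 3 | 3 | 4 | 4
  row 5: 1 | 2 | 3 | 3 | 3 | 3 | 4 | 4 | 5 | 5
  row 6: 1 | 2 | 3 | 4 | 4 | 4 | 5 | 5 | 6 | 6
  row 7: 1 | 2 | 3 | 4 | 4 | 5 | 6 | 6 | 7 | 7
  row 8: 1 | 2 | 3 | 4 | 4 | 5 | 6 | 6 | 7 | 8
  row 9: 1 | 2 | 3 | 4 | 5 | 6 | 7 | 7 | 8 | 9
  row 10: 1 | 2 | 3 | 4 | 5 | 6 | 7 | 8 | 9 | 10

the unique w with this rank table is (9, 3, 7, 2, 1, 4, 6, 10, 5, 8).

6 SE-corners of the 19-cell Rothe diagram give Ess(w):

[(1, 8, 0), (3, 2, 0), (3, 6, 1), (4, 1, 0), (8, 5, 4), (8, 8, 6)]


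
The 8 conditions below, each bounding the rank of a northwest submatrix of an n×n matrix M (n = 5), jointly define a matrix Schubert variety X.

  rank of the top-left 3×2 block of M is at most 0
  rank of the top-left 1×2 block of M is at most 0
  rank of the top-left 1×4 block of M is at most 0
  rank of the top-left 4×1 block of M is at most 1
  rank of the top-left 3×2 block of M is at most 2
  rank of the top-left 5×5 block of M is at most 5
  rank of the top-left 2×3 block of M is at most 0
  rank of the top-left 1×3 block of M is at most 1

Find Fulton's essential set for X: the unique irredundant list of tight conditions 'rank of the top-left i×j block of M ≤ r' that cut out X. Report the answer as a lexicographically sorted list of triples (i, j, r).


Recovering R(i,j) via the rank-extension bound from the 8 conditions:

  i=1: 0 0 0 0 1
  i=2: 0 0 0 1 2
  i=3: 0 0 1 2 3
  i=4: 1 1 2 3 4
  i=5: 1 2 3 4 5

the unique w with this rank table is (5, 4, 3, 1, 2).

ℓ(w)=9; the 3 essential cells (i,j,r):

[(1, 4, 0), (2, 3, 0), (3, 2, 0)]


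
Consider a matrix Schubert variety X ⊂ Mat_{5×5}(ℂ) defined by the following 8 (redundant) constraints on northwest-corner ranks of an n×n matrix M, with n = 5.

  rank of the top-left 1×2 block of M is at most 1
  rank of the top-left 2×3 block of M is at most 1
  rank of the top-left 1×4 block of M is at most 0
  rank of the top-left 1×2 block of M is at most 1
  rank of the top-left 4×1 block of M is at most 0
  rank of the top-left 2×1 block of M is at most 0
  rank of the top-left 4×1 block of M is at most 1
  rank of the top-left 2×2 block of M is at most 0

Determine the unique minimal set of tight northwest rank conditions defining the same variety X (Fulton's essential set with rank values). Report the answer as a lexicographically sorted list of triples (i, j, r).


Recovering R(i,j) via the rank-extension bound from the 8 conditions:

  0 | 0 | 0 | 0 | 1
  0 | 0 | 1 | 1 | 2
  0 | 1 | 2 | 2 | 3
  0 | 1 | 2 | 3 | 4
  1 | 2 | 3 | 4 | 5

so w = (5, 3, 2, 4, 1).

3 SE-corners of the 8-cell Rothe diagram give Ess(w):

[(1, 4, 0), (2, 2, 0), (4, 1, 0)]


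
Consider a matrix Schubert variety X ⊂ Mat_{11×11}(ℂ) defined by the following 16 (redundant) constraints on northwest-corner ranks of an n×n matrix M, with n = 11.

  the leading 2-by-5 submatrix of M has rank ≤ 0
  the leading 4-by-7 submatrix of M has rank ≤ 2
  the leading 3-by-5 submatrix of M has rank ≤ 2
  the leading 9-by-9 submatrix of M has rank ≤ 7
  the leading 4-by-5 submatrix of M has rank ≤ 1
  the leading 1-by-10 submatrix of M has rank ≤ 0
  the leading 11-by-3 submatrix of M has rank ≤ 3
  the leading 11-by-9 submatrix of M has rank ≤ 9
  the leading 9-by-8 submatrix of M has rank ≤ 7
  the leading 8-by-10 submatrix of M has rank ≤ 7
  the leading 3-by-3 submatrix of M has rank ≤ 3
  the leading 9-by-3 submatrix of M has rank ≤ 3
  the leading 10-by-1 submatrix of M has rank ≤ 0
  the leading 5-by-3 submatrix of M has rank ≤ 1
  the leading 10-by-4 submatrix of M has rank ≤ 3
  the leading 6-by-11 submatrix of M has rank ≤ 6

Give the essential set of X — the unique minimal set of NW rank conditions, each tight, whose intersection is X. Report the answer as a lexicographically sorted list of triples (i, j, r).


Computing R[i][j] = min implied NW-rank bound (n=11, 16 conditions):

  R[1]: 0 | 0 | 0 | 0 | 0 | 0 | 0 | 0 | 0 | 0 | 1
  R[2]: 0 | 0 | 0 | 0 | 0 | 1 | 1 | 1 | 1 | 1 | 2
  R[3]: 0 | 1 | 1 | 1 | 1 | 2 | 2 | 2 | 2 | 2 | 3
  R[4]: 0 | 1 | 1 | 1 | 1 | 2 | 2 | 3 | 3 | 3 | 4
  R[5]: 0 | 1 | 1 | 2 | 2 | 3 | 3 | 4 | 4 | 4 | 5
  R[6]: 0 | 1 | 2 | 3 | 3 | 4 | 4 | 5 | 5 | 5 | 6
  R[7]: 0 | 1 | 2 | 3 | 4 | 5 | 5 | 6 | 6 | 6 | 7
  R[8]: 0 | 1 | 2 | 3 | 4 | 5 | 6 | 7 | 7 | 7 | 8
  R[9]: 0 | 1 | 2 | 3 | 4 | 5 | 6 | 7 | 7 | 8 | 9
  R[10]: 0 | 1 | 2 | 3 | 4 | 5 | 6 | 7 | 8 | 9 | 10
  R[11]: 1 | 2 | 3 | 4 | 5 | 6 | 7 | 8 | 9 | 10 | 11

second differences of R give the permutation w = (11, 6, 2, 8, 4, 3, 5, 7, 10, 9, 1).

Rothe diagram D(w) (29 cells), 7 SE-corners (essential conditions):

[(1, 10, 0), (2, 5, 0), (4, 5, 1), (4, 7, 2), (5, 3, 1), (9, 9, 7), (10, 1, 0)]


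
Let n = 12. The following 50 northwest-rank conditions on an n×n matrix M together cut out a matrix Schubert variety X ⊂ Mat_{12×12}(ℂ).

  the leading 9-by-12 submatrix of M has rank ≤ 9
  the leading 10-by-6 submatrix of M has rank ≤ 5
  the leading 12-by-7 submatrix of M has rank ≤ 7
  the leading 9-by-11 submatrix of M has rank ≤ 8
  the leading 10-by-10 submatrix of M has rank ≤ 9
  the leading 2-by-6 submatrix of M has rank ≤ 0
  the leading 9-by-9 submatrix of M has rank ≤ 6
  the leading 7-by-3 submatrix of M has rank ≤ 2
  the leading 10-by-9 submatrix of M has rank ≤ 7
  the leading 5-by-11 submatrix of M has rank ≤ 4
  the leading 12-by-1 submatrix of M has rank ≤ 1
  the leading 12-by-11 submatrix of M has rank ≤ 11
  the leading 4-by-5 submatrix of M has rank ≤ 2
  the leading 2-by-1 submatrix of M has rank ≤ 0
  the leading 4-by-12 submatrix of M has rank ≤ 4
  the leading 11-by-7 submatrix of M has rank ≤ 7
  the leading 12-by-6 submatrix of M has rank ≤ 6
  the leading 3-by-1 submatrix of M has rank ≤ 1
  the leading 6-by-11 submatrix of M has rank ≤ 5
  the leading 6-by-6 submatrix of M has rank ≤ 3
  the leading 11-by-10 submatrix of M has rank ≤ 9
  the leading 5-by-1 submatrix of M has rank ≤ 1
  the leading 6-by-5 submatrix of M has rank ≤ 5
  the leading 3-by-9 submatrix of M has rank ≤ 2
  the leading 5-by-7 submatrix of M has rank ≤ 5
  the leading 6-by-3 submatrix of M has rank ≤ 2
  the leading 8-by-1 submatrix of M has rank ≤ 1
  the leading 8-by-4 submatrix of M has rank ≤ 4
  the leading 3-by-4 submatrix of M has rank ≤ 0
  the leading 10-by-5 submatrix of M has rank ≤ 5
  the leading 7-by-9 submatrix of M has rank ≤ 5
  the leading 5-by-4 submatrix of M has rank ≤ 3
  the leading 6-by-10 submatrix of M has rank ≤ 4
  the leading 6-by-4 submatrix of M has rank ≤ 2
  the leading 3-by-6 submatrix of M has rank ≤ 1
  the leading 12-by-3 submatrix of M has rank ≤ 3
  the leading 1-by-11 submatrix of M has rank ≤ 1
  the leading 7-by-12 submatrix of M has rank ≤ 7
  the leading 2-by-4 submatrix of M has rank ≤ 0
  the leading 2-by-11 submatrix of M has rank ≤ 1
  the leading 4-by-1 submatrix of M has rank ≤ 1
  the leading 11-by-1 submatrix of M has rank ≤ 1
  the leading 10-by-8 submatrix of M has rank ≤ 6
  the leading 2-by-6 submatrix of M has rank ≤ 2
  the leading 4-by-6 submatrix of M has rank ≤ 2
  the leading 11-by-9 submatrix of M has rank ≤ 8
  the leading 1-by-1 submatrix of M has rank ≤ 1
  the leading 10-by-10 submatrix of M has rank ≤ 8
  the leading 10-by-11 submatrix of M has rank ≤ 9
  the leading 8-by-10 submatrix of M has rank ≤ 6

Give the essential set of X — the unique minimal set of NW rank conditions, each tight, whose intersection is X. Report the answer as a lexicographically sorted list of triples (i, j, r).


Computing R[i][j] = min implied NW-rank bound (n=12, 50 conditions):

  R[1]: 0, 0, 0, 0, 0, 0, 1, 1, 1, 1, 1, 1
  R[2]: 0, 0, 0, 0, 0, 0, 1, 1, 1, 1, 1, 2
  R[3]: 0, 0, 0, 0, 1, 1, 2, 2, 2, 2, 2, 3
  R[4]: 1, 1, 1, 1, 2, 2, 3, 3, 3, 3, 3, 4
  R[5]: 1, 2, 2, 2, 3, 3, 4, 4, 4, 4, 4, 5
  R[6]: 1, 2, 2, 2, 3, 3, 4, 4, 4, 4, 5, 6
  R[7]: 1, 2, 2, 3, 4, 4, 5, 5, 5, 5, 6, 7
  R[8]: 1, 2, 3, 4, 5, 5, 6, 6, 6, 6, 7, 8
  R[9]: 1, 2, 3, 4, 5, 5, 6, 6, 6, 7, 8, 9
  R[10]: 1, 2, 3, 4, 5, 5, 6, 6, 7, 8, 9, 10
  R[11]: 1, 2, 3, 4, 5, 6, 7, 7, 8, 9, 10, 11
  R[12]: 1, 2, 3, 4, 5, 6, 7, 8, 9, 10, 11, 12

the unique w with this rank table is (7, 12, 5, 1, 2, 11, 4, 3, 10, 9, 6, 8).

ℓ(w)=32; the 10 essential cells (i,j,r):

[(2, 6, 0), (2, 11, 1), (3, 4, 0), (6, 4, 2), (6, 6, 3), (6, 10, 4), (7, 3, 2), (9, 9, 6), (10, 6, 5), (10, 8, 6)]


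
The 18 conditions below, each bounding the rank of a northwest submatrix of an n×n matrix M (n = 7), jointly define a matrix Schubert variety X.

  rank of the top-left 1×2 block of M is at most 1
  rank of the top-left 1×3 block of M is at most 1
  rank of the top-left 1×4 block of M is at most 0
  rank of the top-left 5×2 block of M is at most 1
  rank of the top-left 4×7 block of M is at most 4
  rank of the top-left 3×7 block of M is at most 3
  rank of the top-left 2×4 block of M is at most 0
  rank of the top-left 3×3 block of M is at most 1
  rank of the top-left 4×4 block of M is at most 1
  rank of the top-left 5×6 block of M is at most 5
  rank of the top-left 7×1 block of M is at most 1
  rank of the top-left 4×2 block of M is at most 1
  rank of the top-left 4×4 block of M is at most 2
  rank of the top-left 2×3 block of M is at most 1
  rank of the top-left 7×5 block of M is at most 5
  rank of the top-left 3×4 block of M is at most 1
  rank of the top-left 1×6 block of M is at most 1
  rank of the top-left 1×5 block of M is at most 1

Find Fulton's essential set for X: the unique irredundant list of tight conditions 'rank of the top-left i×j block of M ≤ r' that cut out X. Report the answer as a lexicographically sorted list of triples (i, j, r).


Computing R[i][j] = min implied NW-rank bound (n=7, 18 conditions):

  i=1: 0  0  0  0  1  1  1
  i=2: 0  0  0  0  1  2  2
  i=3: 1  1  1  1  2  3  3
  i=4: 1  1  1  1  2  3  4
  i=5: 1  1  2  2  3  4  5
  i=6: 1  2  3  3  4  5  6
  i=7: 1  2  3  4  5  6  7

hence w(1..7) = (5, 6, 1, 7, 3, 2, 4).

Fulton essential set (3 of the 12 Rothe cells):

[(2, 4, 0), (4, 4, 1), (5, 2, 1)]


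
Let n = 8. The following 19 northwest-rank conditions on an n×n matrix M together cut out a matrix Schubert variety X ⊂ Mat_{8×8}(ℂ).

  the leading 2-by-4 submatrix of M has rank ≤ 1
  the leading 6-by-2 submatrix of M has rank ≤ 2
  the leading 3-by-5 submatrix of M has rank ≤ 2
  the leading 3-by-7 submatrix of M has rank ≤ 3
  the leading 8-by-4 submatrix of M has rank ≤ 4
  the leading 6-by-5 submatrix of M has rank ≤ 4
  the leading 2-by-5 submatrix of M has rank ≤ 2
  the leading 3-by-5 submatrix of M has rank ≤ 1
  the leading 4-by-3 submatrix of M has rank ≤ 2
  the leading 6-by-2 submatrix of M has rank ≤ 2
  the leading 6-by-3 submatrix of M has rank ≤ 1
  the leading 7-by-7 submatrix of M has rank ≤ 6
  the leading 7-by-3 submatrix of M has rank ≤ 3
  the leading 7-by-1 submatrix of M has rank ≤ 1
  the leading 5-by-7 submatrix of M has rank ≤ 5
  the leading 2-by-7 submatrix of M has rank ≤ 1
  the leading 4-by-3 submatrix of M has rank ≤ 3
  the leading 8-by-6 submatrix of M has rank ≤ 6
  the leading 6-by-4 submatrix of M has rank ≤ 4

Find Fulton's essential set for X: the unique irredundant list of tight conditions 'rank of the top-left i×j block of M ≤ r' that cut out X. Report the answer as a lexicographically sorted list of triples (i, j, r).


Reconstructing r_w from the 19 given conditions:

  row 1: 1 1 1 1 1 1 1 1
  row 2: 1 1 1 1 1 1 1 2
  row 3: 1 1 1 1 1 2 2 3
  row 4: 1 1 1 2 2 3 3 4
  row 5: 1 1 1 2 3 4 4 5
  row 6: 1 1 1 2 3 4 5 6
  row 7: 1 2 2 3 4 5 6 7
  row 8: 1 2 3 4 5 6 7 8

reading off 1-entries of Δ²R: w = (1, 8, 6, 4, 5, 7, 2, 3).

Fulton essential set (3 of the 16 Rothe cells):

[(2, 7, 1), (3, 5, 1), (6, 3, 1)]


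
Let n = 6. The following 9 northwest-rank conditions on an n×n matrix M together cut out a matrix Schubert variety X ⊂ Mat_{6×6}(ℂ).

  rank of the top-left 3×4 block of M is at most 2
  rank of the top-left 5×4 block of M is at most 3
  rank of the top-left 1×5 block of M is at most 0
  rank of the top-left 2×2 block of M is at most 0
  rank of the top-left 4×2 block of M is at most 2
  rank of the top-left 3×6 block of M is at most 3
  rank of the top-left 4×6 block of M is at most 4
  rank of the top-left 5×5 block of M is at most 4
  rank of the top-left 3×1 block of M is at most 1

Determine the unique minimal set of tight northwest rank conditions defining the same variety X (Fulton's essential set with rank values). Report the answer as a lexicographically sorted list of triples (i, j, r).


The tightest implied rank at each (i,j), from the 9 conditions:

  0 | 0 | 0 | 0 | 0 | 1
  0 | 0 | 1 | 1 | 1 | 2
  1 | 1 | 2 | 2 | 2 | 3
  1 | 2 | 3 | 3 | 3 | 4
  1 | 2 | 3 | 3 | 4 | 5
  1 | 2 | 3 | 4 | 5 | 6

reading off 1-entries of Δ²R: w = (6, 3, 1, 2, 5, 4).

Fulton essential set (3 of the 8 Rothe cells):

[(1, 5, 0), (2, 2, 0), (5, 4, 3)]


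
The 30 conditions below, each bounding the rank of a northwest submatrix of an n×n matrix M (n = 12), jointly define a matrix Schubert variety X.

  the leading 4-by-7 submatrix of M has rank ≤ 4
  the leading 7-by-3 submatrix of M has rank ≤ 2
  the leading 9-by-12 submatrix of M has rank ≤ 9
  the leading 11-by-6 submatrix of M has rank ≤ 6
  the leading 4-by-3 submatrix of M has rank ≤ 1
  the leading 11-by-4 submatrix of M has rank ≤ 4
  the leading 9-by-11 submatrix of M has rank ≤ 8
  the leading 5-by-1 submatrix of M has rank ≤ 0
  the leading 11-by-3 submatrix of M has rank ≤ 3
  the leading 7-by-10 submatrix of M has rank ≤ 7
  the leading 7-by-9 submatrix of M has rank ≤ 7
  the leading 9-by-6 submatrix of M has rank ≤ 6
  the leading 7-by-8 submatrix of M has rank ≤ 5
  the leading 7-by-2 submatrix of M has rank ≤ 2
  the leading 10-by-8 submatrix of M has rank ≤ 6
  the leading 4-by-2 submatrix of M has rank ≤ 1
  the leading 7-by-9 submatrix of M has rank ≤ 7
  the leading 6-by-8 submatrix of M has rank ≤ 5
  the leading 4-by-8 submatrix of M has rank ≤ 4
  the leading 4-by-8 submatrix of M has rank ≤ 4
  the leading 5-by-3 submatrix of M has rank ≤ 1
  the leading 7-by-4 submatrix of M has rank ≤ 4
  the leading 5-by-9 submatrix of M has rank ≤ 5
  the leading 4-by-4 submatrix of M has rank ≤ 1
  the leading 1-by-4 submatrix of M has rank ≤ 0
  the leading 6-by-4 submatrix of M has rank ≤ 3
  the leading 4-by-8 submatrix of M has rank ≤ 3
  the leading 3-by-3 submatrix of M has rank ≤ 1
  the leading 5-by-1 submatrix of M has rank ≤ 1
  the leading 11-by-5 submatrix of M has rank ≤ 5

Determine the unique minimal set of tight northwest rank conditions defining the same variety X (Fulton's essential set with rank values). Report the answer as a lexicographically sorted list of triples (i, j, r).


Reconstructing r_w from the 30 given conditions:

  0 | 0 | 0 | 0 | 1 | 1 | 1 | 1 | 1 | 1 | 1 | 1
  0 | 1 | 1 | 1 | 2 | 2 | 2 | 2 | 2 | 2 | 2 | 2
  0 | 1 | 1 | 1 | 2 | 3 | 3 | 3 | 3 | 3 | 3 | 3
  0 | 1 | 1 | 1 | 2 | 3 | 3 | 3 | 4 | 4 | 4 | 4
  0 | 1 | 1 | 2 | 3 | 4 | 4 | 4 | 5 | 5 | 5 | 5
  1 | 2 | 2 | 3 | 4 | 5 | 5 | 5 | 6 | 6 | 6 | 6
  1 | 2 | 2 | 3 | 4 | 5 | 5 | 5 | 6 | 7 | 7 | 7
  1 | 2 | 3 | 4 | 5 | 6 | 6 | 6 | 7 | 8 | 8 | 8
  1 | 2 | 3 | 4 | 5 | 6 | 6 | 6 | 7 | 8 | 8 | 9
  1 | 2 | 3 | 4 | 5 | 6 | 6 | 6 | 7 | 8 | 9 | 10
  1 | 2 | 3 | 4 | 5 | 6 | 7 | 7 | 8 | 9 | 10 | 11
  1 | 2 | 3 | 4 | 5 | 6 | 7 | 8 | 9 | 10 | 11 | 12

second differences of R give the permutation w = (5, 2, 6, 9, 4, 1, 10, 3, 12, 11, 7, 8).

Fulton essential set (9 of the 23 Rothe cells):

[(1, 4, 0), (4, 4, 1), (4, 8, 3), (5, 1, 0), (5, 3, 1), (7, 3, 2), (7, 8, 5), (9, 11, 8), (10, 8, 6)]


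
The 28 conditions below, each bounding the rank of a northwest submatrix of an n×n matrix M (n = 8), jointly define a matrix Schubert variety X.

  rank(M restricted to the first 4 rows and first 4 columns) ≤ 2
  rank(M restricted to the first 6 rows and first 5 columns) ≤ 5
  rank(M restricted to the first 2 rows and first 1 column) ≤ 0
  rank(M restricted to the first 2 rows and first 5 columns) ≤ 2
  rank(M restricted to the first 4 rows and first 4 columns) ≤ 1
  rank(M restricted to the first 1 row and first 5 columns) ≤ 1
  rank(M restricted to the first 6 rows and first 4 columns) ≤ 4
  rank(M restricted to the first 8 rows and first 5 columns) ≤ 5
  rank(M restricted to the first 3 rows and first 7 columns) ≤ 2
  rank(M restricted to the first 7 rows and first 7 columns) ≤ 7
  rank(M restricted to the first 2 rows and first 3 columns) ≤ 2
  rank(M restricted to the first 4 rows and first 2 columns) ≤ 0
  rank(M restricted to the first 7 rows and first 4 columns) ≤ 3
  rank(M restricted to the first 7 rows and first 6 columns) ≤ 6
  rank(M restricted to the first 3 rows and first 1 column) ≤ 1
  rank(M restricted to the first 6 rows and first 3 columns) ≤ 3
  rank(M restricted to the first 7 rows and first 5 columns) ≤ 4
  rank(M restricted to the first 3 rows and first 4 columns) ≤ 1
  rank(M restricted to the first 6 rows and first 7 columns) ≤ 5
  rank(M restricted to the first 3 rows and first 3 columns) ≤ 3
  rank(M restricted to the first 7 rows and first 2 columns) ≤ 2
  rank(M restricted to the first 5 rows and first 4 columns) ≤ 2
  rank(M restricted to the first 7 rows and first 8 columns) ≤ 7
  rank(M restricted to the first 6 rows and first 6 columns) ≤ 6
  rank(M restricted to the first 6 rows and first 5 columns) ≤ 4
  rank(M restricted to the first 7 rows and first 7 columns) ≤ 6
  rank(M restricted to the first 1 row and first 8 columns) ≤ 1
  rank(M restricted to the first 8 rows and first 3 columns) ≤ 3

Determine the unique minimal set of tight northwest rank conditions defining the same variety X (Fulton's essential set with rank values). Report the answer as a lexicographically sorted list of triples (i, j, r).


Rank table r_w(8×8) implied by the 28 constraints:

  i=1: 0, 0, 1, 1, 1, 1, 1, 1
  i=2: 0, 0, 1, 1, 2, 2, 2, 2
  i=3: 0, 0, 1, 1, 2, 2, 2, 3
  i=4: 0, 0, 1, 1, 2, 3, 3, 4
  i=5: 1, 1, 2, 2, 3, 4, 4, 5
  i=6: 1, 2, 3, 3, 4, 5, 5, 6
  i=7: 1, 2, 3, 3, 4, 5, 6, 7
  i=8: 1, 2, 3, 4, 5, 6, 7, 8

second differences of R give the permutation w = (3, 5, 8, 6, 1, 2, 7, 4).

|D(w)|=14, |Ess(w)|=4:

[(3, 7, 2), (4, 2, 0), (4, 4, 1), (7, 4, 3)]


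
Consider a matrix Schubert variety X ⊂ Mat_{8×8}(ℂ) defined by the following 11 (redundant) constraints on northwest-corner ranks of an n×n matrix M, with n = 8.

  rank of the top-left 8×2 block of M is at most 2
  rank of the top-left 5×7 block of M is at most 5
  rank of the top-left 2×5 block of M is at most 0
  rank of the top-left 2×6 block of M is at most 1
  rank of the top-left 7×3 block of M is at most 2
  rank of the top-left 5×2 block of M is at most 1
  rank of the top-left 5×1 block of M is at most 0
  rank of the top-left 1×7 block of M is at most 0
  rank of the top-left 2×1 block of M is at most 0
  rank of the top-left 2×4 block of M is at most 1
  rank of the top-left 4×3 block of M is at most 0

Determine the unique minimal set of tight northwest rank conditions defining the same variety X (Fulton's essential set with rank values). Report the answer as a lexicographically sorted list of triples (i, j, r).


Computing R[i][j] = min implied NW-rank bound (n=8, 11 conditions):

  R[1]: 0, 0, 0, 0, 0, 0, 0, 1
  R[2]: 0, 0, 0, 0, 0, 1, 1, 2
  R[3]: 0, 0, 0, 1, 1, 2, 2, 3
  R[4]: 0, 0, 0, 1, 2, 3, 3, 4
  R[5]: 0, 1, 1, 2, 3, 4, 4, 5
  R[6]: 1, 2, 2, 3, 4, 5, 5, 6
  R[7]: 1, 2, 2, 3, 4, 5, 6, 7
  R[8]: 1, 2, 3, 4, 5, 6, 7, 8

giving w = (8, 6, 4, 5, 2, 1, 7, 3) via Δ²R.

D(w) has 20 cells with 5 SE-corners; essential set:

[(1, 7, 0), (2, 5, 0), (4, 3, 0), (5, 1, 0), (7, 3, 2)]


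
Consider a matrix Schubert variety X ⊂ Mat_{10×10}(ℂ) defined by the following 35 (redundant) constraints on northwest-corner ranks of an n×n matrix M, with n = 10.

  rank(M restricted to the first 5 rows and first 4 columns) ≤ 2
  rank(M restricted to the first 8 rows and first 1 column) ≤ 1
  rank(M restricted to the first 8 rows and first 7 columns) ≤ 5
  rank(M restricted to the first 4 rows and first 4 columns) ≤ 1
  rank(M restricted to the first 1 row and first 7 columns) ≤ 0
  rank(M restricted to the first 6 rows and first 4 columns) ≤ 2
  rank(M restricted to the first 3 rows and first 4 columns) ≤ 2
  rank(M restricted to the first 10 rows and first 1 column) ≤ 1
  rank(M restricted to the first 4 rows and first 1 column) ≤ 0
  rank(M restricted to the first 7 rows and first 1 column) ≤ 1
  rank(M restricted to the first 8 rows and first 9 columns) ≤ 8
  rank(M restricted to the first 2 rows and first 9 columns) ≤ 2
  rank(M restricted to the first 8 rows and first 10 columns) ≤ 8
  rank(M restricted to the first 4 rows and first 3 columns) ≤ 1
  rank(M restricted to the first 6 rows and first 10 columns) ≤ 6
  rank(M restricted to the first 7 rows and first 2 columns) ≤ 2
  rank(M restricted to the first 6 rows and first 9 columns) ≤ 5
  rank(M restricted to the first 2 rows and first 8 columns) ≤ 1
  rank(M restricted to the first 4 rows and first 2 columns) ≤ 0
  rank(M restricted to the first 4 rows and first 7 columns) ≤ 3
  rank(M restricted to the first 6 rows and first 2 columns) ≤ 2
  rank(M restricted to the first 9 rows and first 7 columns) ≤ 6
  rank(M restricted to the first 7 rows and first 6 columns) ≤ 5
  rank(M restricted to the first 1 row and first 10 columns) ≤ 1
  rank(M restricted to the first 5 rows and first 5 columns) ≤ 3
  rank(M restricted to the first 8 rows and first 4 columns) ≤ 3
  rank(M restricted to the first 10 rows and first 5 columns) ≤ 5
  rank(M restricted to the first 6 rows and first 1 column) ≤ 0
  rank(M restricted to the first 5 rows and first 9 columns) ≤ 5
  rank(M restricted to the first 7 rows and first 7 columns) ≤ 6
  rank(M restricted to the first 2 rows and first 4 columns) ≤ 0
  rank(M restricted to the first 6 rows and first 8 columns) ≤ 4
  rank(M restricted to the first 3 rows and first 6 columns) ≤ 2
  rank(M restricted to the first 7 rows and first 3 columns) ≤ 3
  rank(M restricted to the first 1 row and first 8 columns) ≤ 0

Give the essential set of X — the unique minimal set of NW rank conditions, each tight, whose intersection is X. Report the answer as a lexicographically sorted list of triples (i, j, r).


Recovering R(i,j) via the rank-extension bound from the 35 conditions:

  i=1: 0  0  0  0  0  0  0  0  1  1
  i=2: 0  0  0  0  1  1  1  1  2  2
  i=3: 0  0  1  1  2  2  2  2  3  3
  i=4: 0  0  1  1  2  3  3  3  4  4
  i=5: 0  1  2  2  3  4  4  4  5  5
  i=6: 0  1  2  2  3  4  4  4  5  6
  i=7: 1  2  3  3  4  5  5  5  6  7
  i=8: 1  2  3  3  4  5  5  6  7  8
  i=9: 1  2  3  4  5  6  6  7  8  9
  i=10: 1  2  3  4  5  6  7  8  9  10

second differences of R give the permutation w = (9, 5, 3, 6, 2, 10, 1, 8, 4, 7).

D(w) has 24 cells with 9 SE-corners; essential set:

[(1, 8, 0), (2, 4, 0), (4, 2, 0), (4, 4, 1), (6, 1, 0), (6, 4, 2), (6, 8, 4), (8, 4, 3), (8, 7, 5)]


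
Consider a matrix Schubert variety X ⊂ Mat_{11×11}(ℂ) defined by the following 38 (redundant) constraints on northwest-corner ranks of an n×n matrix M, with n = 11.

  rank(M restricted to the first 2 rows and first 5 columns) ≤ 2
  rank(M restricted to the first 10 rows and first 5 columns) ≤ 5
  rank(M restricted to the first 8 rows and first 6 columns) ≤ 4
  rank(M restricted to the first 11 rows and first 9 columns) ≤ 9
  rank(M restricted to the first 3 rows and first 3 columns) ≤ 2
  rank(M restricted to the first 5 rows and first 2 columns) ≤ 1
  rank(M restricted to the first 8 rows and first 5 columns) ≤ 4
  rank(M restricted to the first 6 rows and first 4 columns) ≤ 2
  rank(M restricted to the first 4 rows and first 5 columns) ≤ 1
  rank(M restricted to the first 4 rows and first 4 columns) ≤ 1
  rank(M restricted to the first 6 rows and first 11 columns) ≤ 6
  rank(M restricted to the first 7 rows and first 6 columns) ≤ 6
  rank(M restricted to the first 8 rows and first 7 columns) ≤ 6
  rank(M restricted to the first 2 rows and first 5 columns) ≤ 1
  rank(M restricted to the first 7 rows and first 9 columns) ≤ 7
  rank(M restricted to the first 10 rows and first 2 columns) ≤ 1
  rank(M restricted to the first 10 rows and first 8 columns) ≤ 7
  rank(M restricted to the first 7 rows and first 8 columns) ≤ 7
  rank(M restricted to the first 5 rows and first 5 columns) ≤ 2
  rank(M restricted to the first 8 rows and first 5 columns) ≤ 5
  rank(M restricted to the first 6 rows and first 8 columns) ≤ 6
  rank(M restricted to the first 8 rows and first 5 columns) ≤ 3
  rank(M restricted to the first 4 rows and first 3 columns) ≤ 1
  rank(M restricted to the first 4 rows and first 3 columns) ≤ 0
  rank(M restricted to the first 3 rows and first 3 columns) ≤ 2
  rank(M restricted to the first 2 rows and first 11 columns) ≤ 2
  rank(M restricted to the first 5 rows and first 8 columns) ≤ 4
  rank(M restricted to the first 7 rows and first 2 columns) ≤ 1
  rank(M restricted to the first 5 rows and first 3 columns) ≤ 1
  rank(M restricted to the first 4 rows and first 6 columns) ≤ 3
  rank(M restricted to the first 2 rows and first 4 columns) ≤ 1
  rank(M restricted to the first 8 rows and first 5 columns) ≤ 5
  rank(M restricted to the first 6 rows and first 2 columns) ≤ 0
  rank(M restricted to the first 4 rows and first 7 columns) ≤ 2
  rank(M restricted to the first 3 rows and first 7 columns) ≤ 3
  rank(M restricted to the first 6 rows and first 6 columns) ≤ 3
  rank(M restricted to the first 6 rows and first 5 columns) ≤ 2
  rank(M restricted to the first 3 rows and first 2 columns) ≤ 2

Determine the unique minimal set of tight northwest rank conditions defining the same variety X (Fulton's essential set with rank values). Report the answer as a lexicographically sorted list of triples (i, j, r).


Reconstructing r_w from the 38 given conditions:

  0 0 0 1 1 1 1 1 1 1 1
  0 0 0 1 1 2 2 2 2 2 2
  0 0 0 1 1 2 2 3 3 3 3
  0 0 0 1 1 2 2 3 4 4 4
  0 0 1 2 2 3 3 4 5 5 5
  0 0 1 2 2 3 4 5 6 6 6
  1 1 2 3 3 4 5 6 7 7 7
  1 1 2 3 3 4 5 6 7 8 8
  1 1 2 3 4 5 6 7 8 9 9
  1 1 2 3 4 5 6 7 8 9 10
  1 2 3 4 5 6 7 8 9 10 11

giving w = (4, 6, 8, 9, 3, 7, 1, 10, 5, 11, 2) via Δ²R.

7 SE-corners of the 26-cell Rothe diagram give Ess(w):

[(4, 3, 0), (4, 5, 1), (4, 7, 2), (6, 2, 0), (6, 5, 2), (8, 5, 3), (10, 2, 1)]


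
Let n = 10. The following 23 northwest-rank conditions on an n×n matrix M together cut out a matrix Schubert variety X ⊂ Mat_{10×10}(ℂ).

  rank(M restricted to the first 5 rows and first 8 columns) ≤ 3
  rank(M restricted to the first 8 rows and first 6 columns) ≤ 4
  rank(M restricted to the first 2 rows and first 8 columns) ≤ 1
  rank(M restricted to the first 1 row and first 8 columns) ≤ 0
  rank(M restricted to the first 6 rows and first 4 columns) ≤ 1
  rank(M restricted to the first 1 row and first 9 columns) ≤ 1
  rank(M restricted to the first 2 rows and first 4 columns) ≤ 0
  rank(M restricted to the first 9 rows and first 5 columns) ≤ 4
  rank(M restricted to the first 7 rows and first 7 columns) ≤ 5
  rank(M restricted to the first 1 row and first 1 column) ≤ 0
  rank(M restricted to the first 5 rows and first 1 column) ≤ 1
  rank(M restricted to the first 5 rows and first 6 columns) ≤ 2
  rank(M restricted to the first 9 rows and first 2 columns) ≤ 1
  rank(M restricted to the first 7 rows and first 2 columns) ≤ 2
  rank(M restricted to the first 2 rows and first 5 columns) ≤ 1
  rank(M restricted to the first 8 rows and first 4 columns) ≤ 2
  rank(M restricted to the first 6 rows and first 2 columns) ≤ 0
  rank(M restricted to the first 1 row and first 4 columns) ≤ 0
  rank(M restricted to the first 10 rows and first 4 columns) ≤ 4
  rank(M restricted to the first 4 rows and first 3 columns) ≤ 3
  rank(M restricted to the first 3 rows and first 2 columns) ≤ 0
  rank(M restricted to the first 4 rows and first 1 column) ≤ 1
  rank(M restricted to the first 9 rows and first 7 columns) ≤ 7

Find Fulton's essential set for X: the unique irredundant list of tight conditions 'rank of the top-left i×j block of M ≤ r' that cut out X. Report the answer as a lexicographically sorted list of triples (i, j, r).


Computing R[i][j] = min implied NW-rank bound (n=10, 23 conditions):

  0  0  0  0  0  0  0  0  1  1
  0  0  0  0  1  1  1  1  2  2
  0  0  1  1  2  2  2  2  3  3
  0  0  1  1  2  2  3  3  4  4
  0  0  1  1  2  2  3  3  4  5
  0  0  1  1  2  3  4  4  5  6
  1  1  2  2  3  4  5  5  6  7
  1  1  2  2  3  4  5  6  7  8
  1  1  2  3  4  5  6  7  8  9
  1  2  3  4  5  6  7  8  9  10

giving w = (9, 5, 3, 7, 10, 6, 1, 8, 4, 2) via Δ²R.

Rothe diagram D(w) (29 cells), 8 SE-corners (essential conditions):

[(1, 8, 0), (2, 4, 0), (5, 6, 2), (5, 8, 3), (6, 2, 0), (6, 4, 1), (8, 4, 2), (9, 2, 1)]
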